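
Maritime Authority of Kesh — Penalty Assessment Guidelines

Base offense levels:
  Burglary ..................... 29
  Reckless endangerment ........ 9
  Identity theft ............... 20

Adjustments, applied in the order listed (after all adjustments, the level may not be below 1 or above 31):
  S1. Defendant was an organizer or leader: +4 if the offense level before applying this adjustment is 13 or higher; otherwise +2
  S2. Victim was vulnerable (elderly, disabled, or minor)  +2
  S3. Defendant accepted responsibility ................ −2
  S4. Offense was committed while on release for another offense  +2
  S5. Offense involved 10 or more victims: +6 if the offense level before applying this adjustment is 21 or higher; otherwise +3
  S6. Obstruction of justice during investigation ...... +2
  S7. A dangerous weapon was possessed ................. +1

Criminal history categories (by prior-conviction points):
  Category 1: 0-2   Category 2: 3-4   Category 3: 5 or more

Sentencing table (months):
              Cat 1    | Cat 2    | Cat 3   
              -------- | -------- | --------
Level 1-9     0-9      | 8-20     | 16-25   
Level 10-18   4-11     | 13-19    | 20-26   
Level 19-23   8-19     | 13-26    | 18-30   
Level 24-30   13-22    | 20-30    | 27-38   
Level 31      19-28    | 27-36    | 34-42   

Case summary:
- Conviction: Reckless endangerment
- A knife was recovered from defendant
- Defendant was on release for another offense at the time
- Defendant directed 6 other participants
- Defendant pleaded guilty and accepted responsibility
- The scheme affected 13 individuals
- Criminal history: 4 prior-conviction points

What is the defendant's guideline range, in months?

13-19 months

Base offense level for reckless endangerment: 9.
S1 applies (level before this adjustment is 9 < 13, so +2): 9 + 2 = 11.
S2 does not apply.
S3 applies: 11 − 2 = 9.
S4 applies: 9 + 2 = 11.
S5 applies (level before this adjustment is 11 < 21, so +3): 11 + 3 = 14.
S7 applies: 14 + 1 = 15.
Final offense level: 15.
Criminal history: 4 prior points → Category 2 (3-4).
Level 15 falls in the 10-18 band.
Grid: Level 10-18 × Category 2 = 13-19 months.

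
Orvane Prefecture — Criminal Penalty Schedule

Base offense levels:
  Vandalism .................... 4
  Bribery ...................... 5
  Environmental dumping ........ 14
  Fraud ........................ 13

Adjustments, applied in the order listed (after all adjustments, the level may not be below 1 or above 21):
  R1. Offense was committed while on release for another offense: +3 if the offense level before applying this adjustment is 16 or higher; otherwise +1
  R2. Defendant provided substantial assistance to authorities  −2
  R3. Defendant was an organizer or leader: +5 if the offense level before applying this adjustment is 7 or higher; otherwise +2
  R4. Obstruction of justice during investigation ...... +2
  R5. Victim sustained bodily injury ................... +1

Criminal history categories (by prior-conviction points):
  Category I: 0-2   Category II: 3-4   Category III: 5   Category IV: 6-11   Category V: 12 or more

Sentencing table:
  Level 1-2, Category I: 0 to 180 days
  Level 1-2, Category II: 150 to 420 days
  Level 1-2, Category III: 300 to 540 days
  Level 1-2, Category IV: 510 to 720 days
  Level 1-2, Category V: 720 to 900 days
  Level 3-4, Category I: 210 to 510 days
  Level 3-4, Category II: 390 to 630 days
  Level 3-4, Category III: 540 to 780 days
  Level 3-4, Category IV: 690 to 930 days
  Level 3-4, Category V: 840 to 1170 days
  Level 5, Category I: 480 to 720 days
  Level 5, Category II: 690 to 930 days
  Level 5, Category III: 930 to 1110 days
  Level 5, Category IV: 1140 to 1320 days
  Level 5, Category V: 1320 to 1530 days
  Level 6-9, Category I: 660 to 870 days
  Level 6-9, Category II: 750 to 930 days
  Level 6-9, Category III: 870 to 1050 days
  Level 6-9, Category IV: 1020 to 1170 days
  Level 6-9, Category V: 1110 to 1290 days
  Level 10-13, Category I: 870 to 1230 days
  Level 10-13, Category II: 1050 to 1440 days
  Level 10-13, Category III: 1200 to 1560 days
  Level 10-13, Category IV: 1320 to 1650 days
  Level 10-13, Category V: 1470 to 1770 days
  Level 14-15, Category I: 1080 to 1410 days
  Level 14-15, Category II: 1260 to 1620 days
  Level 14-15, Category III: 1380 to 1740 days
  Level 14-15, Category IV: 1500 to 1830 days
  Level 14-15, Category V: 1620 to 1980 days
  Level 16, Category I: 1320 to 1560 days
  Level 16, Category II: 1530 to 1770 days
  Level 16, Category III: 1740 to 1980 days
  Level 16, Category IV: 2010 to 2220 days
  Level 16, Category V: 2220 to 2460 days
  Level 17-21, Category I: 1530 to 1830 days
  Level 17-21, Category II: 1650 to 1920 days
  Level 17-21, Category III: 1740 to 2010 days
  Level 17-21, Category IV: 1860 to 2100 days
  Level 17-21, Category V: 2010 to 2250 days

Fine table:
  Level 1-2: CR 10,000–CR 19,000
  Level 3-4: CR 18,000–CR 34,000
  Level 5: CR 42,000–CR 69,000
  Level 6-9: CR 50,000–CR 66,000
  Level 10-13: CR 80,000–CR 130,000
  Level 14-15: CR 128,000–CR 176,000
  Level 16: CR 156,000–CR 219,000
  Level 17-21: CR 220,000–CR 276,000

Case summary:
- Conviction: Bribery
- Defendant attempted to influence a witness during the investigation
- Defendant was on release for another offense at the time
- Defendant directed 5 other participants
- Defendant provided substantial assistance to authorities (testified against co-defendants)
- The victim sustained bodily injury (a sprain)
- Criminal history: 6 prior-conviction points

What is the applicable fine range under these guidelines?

CR 50,000–CR 66,000

Base offense level for bribery: 5.
R1 applies (level before this adjustment is 5 < 16, so +1): 5 + 1 = 6.
R2 applies: 6 − 2 = 4.
R3 applies (level before this adjustment is 4 < 7, so +2): 4 + 2 = 6.
R4 applies: 6 + 2 = 8.
R5 applies: 8 + 1 = 9.
Final offense level: 9.
Level 9 falls in the 6-9 band.
Fine table: Level 6-9 → CR 50,000–CR 66,000.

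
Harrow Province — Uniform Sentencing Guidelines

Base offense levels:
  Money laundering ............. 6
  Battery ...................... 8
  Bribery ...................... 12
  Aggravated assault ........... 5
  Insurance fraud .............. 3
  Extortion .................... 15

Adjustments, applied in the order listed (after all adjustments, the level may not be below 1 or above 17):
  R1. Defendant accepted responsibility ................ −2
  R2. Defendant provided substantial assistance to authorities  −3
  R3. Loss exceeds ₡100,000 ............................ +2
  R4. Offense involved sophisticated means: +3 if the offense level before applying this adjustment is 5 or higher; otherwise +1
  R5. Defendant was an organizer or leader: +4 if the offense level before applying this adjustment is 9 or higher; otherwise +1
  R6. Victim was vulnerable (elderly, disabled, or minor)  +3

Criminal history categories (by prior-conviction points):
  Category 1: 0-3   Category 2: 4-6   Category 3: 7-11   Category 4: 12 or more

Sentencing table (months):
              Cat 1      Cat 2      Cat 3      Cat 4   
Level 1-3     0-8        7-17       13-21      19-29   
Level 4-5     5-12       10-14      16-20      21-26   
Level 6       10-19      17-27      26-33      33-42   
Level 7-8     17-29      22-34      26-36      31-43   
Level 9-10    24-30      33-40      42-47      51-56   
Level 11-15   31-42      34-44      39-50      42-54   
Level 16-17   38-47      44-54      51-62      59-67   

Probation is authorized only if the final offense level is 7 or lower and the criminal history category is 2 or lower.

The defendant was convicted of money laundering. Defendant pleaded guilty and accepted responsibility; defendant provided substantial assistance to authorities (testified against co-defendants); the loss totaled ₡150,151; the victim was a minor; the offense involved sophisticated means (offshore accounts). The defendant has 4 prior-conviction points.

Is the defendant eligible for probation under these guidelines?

Base offense level for money laundering: 6.
R1 applies: 6 − 2 = 4.
R2 applies: 4 − 3 = 1.
R3 applies: 1 + 2 = 3.
R4 applies (level before this adjustment is 3 < 5, so +1): 3 + 1 = 4.
R5 does not apply.
R6 applies: 4 + 3 = 7.
Final offense level: 7.
Criminal history: 4 prior points → Category 2 (4-6).
Level 7 falls in the 7-8 band.
Grid: Level 7-8 × Category 2 = 22-34 months.
Probation check: level 7 ≤ 7 and category 2 ≤ 2 → eligible.

Yes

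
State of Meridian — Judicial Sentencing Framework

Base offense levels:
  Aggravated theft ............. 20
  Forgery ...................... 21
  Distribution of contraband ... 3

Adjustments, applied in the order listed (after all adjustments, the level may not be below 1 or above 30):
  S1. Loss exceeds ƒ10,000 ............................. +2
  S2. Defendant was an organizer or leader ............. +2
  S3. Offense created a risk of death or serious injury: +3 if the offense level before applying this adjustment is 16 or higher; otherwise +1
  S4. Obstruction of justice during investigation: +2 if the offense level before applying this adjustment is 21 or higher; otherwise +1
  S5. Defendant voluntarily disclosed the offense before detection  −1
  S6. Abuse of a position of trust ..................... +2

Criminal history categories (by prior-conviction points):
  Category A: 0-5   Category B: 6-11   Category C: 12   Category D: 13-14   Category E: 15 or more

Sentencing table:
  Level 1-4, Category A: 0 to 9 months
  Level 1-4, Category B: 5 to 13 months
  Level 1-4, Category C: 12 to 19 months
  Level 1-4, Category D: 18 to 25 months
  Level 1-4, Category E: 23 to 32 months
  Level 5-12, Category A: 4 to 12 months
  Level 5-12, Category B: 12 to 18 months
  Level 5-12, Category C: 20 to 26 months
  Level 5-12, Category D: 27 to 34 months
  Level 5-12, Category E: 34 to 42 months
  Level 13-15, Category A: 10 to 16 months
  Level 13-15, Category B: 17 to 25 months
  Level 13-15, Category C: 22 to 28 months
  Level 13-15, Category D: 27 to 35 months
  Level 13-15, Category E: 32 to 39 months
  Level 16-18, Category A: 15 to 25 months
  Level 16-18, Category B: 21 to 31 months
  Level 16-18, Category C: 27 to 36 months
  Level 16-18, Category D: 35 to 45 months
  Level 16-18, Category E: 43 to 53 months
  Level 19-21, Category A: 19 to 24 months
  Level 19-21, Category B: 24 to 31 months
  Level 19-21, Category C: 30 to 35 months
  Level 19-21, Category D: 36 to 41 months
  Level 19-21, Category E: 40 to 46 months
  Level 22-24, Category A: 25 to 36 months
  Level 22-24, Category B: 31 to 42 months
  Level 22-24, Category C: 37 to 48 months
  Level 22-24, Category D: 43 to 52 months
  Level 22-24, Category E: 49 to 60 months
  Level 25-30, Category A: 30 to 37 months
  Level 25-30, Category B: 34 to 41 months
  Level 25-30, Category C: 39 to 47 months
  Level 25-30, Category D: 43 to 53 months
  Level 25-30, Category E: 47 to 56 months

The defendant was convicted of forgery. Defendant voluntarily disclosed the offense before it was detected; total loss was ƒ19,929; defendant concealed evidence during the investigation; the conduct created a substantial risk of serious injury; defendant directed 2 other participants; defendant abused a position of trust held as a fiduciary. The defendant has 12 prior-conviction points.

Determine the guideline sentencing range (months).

Base offense level for forgery: 21.
S1 applies: 21 + 2 = 23.
S2 applies: 23 + 2 = 25.
S3 applies (level before this adjustment is 25 ≥ 16, so +3): 25 + 3 = 28.
S4 applies (level before this adjustment is 28 ≥ 21, so +2): 28 + 2 = 30.
S5 applies: 30 − 1 = 29.
S6 applies: 29 + 2 = 31.
Level 31 exceeds the maximum of 30; capped at 30.
Final offense level: 30.
Criminal history: 12 prior points → Category C (12).
Level 30 falls in the 25-30 band.
Grid: Level 25-30 × Category C = 39-47 months.

39-47 months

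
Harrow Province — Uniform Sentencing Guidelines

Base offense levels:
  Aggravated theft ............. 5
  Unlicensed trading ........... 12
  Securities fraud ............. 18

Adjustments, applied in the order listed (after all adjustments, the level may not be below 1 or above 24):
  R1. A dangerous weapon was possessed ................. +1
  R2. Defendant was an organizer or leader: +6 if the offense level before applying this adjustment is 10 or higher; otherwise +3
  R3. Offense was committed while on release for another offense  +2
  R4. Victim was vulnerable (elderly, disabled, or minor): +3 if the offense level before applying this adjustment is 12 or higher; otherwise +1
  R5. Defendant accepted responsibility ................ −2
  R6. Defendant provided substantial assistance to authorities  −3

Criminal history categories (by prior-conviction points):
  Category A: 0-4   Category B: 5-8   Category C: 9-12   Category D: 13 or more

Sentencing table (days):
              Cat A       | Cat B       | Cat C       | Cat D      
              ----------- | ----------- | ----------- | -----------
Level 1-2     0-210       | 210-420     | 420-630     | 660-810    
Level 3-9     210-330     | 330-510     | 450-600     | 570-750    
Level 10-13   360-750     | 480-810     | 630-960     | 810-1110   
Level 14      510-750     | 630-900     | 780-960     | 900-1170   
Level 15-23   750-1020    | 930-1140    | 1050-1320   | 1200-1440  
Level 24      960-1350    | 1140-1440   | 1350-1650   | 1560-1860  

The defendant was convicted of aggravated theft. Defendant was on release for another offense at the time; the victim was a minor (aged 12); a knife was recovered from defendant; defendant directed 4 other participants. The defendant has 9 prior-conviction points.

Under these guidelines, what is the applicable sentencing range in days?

630-960 days

Base offense level for aggravated theft: 5.
R1 applies: 5 + 1 = 6.
R2 applies (level before this adjustment is 6 < 10, so +3): 6 + 3 = 9.
R3 applies: 9 + 2 = 11.
R4 applies (level before this adjustment is 11 < 12, so +1): 11 + 1 = 12.
Final offense level: 12.
Criminal history: 9 prior points → Category C (9-12).
Level 12 falls in the 10-13 band.
Grid: Level 10-13 × Category C = 630-960 days.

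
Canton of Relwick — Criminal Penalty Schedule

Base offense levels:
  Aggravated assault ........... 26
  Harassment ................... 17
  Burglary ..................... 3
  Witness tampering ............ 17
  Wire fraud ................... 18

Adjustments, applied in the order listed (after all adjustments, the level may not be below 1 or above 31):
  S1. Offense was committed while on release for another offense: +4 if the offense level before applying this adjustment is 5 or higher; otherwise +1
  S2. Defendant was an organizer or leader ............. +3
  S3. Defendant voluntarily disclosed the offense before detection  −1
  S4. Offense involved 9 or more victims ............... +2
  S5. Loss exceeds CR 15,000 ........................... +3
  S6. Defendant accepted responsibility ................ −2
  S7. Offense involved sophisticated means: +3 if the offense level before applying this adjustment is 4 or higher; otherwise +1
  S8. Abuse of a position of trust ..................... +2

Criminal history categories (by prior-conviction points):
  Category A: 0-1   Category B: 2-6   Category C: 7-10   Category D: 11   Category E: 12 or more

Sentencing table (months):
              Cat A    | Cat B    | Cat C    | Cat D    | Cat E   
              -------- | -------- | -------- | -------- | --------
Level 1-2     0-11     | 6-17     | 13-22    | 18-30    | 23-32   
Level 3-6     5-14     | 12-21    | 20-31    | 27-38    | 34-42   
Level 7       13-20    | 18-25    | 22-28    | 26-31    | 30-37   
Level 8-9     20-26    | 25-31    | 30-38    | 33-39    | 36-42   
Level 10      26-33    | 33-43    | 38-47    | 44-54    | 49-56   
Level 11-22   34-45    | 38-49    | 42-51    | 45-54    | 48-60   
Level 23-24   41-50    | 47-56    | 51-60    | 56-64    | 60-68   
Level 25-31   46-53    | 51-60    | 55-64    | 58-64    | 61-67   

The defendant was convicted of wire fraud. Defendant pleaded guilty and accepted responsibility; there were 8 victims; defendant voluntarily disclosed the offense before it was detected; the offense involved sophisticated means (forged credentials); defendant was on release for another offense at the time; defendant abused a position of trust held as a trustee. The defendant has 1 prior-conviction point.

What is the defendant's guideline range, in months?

Base offense level for wire fraud: 18.
S1 applies (level before this adjustment is 18 ≥ 5, so +4): 18 + 4 = 22.
S3 applies: 22 − 1 = 21.
S6 applies: 21 − 2 = 19.
S7 applies (level before this adjustment is 19 ≥ 4, so +3): 19 + 3 = 22.
S8 applies: 22 + 2 = 24.
Final offense level: 24.
Criminal history: 1 prior point → Category A (0-1).
Level 24 falls in the 23-24 band.
Grid: Level 23-24 × Category A = 41-50 months.

41-50 months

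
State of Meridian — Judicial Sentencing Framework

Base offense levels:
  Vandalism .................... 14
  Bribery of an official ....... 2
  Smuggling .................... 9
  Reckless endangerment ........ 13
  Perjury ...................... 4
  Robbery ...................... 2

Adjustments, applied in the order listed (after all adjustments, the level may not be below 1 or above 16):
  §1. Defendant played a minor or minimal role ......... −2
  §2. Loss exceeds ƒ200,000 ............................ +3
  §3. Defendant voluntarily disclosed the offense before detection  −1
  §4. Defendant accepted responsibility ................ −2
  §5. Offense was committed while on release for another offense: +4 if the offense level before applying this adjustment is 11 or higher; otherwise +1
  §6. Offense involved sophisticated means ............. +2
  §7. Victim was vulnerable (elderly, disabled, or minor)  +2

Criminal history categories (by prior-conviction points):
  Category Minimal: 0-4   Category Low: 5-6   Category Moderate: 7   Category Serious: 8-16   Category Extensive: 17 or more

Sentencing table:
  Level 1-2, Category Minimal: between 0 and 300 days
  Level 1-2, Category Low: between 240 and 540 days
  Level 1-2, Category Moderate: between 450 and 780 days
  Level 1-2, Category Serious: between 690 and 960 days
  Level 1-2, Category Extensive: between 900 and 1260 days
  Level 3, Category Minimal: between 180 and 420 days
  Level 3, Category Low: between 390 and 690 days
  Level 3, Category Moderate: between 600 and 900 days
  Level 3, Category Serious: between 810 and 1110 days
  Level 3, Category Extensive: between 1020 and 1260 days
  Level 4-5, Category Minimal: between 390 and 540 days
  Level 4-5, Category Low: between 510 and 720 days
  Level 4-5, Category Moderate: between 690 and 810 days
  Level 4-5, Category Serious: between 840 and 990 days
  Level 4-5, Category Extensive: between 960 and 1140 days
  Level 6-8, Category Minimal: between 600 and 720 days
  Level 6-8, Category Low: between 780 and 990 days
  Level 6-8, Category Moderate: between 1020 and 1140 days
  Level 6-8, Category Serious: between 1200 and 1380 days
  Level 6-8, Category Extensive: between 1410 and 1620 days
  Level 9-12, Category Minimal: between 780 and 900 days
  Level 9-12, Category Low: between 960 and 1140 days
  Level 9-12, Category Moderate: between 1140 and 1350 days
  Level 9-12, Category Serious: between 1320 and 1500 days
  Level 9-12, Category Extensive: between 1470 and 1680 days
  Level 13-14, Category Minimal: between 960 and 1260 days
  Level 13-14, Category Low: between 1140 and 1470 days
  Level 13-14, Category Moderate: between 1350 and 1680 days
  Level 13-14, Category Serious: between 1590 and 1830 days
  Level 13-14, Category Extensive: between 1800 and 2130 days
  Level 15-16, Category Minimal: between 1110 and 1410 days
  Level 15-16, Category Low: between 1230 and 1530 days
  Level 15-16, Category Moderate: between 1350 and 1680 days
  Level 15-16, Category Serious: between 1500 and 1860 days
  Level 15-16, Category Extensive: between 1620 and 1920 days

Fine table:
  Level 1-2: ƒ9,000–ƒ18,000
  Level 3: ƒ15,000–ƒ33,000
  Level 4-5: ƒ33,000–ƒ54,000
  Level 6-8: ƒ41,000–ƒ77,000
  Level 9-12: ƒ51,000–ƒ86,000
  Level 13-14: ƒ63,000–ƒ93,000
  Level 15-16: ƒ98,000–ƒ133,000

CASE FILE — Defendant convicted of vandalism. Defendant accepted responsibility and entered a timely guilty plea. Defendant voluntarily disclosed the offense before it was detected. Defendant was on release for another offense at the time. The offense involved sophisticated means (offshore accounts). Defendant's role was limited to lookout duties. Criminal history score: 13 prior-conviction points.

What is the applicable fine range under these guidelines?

ƒ51,000–ƒ86,000

Base offense level for vandalism: 14.
§1 applies: 14 − 2 = 12.
§2 does not apply.
§3 applies: 12 − 1 = 11.
§4 applies: 11 − 2 = 9.
§5 applies (level before this adjustment is 9 < 11, so +1): 9 + 1 = 10.
§6 applies: 10 + 2 = 12.
§7 does not apply.
Final offense level: 12.
Level 12 falls in the 9-12 band.
Fine table: Level 9-12 → ƒ51,000–ƒ86,000.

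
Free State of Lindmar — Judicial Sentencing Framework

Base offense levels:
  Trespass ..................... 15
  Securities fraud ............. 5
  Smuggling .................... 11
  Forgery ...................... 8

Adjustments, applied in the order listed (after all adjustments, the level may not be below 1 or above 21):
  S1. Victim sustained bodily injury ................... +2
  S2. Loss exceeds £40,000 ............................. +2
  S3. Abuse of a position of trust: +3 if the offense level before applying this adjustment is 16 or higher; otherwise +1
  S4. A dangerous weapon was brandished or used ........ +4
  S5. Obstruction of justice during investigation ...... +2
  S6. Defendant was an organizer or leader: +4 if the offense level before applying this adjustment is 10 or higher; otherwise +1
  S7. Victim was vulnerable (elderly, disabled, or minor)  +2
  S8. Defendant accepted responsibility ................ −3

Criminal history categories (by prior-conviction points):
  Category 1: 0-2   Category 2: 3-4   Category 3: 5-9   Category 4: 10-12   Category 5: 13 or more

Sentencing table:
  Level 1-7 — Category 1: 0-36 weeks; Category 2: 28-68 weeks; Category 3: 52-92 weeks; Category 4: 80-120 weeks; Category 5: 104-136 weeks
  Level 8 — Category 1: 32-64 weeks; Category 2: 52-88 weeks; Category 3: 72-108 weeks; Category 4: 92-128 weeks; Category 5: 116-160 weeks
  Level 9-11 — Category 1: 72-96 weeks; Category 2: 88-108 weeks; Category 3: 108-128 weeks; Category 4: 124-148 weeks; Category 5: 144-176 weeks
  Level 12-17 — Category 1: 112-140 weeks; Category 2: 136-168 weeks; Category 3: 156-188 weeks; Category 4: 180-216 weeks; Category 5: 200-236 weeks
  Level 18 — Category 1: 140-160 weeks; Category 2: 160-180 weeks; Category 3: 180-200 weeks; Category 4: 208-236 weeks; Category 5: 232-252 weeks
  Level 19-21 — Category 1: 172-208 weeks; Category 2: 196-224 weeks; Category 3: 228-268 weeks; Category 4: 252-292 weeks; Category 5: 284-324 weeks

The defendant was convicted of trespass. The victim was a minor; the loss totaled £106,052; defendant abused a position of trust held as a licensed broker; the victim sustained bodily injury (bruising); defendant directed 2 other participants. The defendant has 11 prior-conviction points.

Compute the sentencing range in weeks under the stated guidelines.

Base offense level for trespass: 15.
S1 applies: 15 + 2 = 17.
S2 applies: 17 + 2 = 19.
S3 applies (level before this adjustment is 19 ≥ 16, so +3): 19 + 3 = 22.
S4 does not apply.
S5 does not apply.
S6 applies (level before this adjustment is 22 ≥ 10, so +4): 22 + 4 = 26.
S7 applies: 26 + 2 = 28.
S8 does not apply.
Level 28 exceeds the maximum of 21; capped at 21.
Final offense level: 21.
Criminal history: 11 prior points → Category 4 (10-12).
Level 21 falls in the 19-21 band.
Grid: Level 19-21 × Category 4 = 252-292 weeks.

252-292 weeks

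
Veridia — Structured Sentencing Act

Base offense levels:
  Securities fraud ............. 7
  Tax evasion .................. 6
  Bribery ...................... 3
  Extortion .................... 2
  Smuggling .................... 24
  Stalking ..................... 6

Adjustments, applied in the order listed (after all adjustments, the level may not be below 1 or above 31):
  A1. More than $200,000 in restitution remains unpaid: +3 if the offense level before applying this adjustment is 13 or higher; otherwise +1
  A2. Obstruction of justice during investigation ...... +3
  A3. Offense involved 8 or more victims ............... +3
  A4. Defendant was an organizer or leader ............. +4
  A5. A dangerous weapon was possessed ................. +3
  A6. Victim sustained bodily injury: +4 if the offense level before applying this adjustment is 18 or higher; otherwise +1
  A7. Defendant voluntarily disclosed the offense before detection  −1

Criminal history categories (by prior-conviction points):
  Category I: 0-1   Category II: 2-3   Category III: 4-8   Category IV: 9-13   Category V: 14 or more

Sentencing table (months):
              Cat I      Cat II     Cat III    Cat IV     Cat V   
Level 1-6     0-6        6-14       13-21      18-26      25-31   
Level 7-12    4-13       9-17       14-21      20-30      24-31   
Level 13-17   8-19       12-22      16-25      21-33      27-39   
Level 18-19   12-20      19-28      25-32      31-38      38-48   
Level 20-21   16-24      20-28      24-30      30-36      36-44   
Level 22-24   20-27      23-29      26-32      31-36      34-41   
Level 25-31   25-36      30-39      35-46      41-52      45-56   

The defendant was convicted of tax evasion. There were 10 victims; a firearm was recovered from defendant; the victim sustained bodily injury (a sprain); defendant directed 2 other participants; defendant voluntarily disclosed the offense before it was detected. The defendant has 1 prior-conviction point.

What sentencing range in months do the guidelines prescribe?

Base offense level for tax evasion: 6.
A3 applies: 6 + 3 = 9.
A4 applies: 9 + 4 = 13.
A5 applies: 13 + 3 = 16.
A6 applies (level before this adjustment is 16 < 18, so +1): 16 + 1 = 17.
A7 applies: 17 − 1 = 16.
Final offense level: 16.
Criminal history: 1 prior point → Category I (0-1).
Level 16 falls in the 13-17 band.
Grid: Level 13-17 × Category I = 8-19 months.

8-19 months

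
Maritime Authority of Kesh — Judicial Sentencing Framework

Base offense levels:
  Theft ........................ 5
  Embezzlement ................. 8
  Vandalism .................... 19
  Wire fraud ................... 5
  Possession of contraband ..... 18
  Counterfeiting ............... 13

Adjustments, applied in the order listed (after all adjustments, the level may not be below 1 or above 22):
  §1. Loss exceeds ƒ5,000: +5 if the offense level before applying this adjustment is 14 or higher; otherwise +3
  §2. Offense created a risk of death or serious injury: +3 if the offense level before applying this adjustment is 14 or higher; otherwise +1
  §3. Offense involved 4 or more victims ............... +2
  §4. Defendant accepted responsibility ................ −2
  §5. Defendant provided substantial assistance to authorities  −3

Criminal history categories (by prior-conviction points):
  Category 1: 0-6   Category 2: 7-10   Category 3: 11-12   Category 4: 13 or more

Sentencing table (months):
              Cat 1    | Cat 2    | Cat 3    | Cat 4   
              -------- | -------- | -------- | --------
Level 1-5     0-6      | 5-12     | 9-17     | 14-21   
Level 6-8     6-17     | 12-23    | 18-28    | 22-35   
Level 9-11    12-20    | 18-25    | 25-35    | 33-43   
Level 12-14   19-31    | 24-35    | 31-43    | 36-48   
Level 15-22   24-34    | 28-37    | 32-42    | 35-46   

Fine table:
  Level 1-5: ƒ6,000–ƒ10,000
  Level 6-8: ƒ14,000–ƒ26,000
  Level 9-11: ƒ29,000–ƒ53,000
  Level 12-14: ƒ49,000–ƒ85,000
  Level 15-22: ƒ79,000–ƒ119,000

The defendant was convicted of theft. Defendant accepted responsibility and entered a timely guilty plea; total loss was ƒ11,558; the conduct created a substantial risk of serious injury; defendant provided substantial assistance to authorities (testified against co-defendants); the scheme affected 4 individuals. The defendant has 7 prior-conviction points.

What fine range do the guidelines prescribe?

ƒ14,000–ƒ26,000

Base offense level for theft: 5.
§1 applies (level before this adjustment is 5 < 14, so +3): 5 + 3 = 8.
§2 applies (level before this adjustment is 8 < 14, so +1): 8 + 1 = 9.
§3 applies: 9 + 2 = 11.
§4 applies: 11 − 2 = 9.
§5 applies: 9 − 3 = 6.
Final offense level: 6.
Level 6 falls in the 6-8 band.
Fine table: Level 6-8 → ƒ14,000–ƒ26,000.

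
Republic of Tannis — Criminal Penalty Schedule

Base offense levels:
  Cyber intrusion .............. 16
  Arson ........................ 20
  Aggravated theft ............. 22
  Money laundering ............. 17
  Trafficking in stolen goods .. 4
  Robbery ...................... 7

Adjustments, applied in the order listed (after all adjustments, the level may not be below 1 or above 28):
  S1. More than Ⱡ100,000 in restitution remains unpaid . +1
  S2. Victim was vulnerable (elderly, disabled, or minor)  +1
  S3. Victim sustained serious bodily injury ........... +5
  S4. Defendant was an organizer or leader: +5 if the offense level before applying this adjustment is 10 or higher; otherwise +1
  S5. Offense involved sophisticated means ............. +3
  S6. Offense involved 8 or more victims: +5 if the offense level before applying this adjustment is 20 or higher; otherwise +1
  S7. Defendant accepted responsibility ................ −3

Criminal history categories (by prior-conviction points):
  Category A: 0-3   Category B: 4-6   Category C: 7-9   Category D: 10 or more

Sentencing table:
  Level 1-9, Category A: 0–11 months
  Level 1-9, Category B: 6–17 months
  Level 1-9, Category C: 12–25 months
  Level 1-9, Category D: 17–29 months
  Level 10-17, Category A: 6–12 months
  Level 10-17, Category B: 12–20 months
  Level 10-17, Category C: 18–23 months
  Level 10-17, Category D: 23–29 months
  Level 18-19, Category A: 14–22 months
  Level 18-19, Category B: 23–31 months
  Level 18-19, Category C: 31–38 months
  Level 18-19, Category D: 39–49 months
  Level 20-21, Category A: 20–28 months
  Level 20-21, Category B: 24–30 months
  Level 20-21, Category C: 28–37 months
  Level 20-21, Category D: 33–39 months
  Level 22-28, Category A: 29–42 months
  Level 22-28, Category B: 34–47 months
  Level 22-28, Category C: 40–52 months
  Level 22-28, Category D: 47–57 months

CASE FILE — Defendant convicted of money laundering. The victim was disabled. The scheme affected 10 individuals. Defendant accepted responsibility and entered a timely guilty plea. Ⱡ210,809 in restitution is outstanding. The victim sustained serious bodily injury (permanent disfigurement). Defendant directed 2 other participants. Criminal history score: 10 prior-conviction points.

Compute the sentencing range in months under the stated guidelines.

Base offense level for money laundering: 17.
S1 applies: 17 + 1 = 18.
S2 applies: 18 + 1 = 19.
S3 applies: 19 + 5 = 24.
S4 applies (level before this adjustment is 24 ≥ 10, so +5): 24 + 5 = 29.
S6 applies (level before this adjustment is 29 ≥ 20, so +5): 29 + 5 = 34.
S7 applies: 34 − 3 = 31.
Level 31 exceeds the maximum of 28; capped at 28.
Final offense level: 28.
Criminal history: 10 prior points → Category D (10+).
Level 28 falls in the 22-28 band.
Grid: Level 22-28 × Category D = 47-57 months.

47-57 months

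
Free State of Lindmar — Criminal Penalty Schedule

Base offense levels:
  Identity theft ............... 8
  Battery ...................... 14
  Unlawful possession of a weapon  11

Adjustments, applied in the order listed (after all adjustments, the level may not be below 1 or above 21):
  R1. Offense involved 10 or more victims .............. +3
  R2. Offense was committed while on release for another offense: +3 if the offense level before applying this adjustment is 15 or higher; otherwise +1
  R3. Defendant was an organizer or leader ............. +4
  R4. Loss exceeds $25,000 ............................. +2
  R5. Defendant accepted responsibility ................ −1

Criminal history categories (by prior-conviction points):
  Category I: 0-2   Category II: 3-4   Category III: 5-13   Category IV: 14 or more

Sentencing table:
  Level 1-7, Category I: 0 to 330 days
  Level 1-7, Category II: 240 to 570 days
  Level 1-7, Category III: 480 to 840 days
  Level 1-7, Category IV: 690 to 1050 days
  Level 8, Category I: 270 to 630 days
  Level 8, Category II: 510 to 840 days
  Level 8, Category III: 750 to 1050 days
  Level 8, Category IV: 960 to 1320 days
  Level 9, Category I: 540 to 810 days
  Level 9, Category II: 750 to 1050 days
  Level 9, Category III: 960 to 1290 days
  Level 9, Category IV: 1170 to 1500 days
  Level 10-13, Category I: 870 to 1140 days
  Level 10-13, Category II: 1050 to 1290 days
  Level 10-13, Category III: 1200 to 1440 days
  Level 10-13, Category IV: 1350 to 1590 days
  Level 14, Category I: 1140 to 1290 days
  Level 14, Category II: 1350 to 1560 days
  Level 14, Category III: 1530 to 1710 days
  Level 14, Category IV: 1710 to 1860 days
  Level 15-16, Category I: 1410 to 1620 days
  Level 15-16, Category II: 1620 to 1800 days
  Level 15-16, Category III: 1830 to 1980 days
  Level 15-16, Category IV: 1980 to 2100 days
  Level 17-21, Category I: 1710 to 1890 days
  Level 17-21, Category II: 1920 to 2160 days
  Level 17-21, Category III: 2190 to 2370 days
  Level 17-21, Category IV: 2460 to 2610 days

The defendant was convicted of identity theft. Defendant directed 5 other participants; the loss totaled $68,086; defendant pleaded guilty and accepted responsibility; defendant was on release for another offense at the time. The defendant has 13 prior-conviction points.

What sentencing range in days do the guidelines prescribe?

Base offense level for identity theft: 8.
R1 does not apply.
R2 applies (level before this adjustment is 8 < 15, so +1): 8 + 1 = 9.
R3 applies: 9 + 4 = 13.
R4 applies: 13 + 2 = 15.
R5 applies: 15 − 1 = 14.
Final offense level: 14.
Criminal history: 13 prior points → Category III (5-13).
Level 14 falls in the 14 band.
Grid: Level 14 × Category III = 1530-1710 days.

1530-1710 days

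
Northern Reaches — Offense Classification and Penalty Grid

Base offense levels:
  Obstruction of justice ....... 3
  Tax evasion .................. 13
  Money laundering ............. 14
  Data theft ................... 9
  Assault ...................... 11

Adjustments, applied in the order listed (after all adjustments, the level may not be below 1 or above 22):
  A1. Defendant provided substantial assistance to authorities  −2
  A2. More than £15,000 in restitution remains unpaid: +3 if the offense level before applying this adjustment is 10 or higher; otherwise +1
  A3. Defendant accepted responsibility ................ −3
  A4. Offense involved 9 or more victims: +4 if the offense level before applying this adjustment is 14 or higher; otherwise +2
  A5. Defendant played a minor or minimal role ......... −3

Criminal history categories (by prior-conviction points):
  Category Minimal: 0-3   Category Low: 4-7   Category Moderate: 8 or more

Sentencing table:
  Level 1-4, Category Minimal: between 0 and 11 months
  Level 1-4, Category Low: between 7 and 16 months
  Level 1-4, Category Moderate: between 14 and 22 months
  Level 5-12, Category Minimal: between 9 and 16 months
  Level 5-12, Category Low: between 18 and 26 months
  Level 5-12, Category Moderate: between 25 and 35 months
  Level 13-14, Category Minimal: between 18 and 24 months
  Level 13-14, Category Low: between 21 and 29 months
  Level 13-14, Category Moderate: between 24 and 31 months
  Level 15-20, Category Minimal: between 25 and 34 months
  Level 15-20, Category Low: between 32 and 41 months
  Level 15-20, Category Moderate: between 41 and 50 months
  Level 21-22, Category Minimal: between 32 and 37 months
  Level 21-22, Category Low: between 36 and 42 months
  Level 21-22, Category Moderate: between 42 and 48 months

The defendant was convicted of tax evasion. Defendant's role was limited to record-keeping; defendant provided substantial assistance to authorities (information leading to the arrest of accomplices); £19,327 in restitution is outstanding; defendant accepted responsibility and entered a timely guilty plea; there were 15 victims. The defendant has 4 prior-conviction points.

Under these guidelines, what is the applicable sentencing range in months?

18-26 months

Base offense level for tax evasion: 13.
A1 applies: 13 − 2 = 11.
A2 applies (level before this adjustment is 11 ≥ 10, so +3): 11 + 3 = 14.
A3 applies: 14 − 3 = 11.
A4 applies (level before this adjustment is 11 < 14, so +2): 11 + 2 = 13.
A5 applies: 13 − 3 = 10.
Final offense level: 10.
Criminal history: 4 prior points → Category Low (4-7).
Level 10 falls in the 5-12 band.
Grid: Level 5-12 × Category Low = 18-26 months.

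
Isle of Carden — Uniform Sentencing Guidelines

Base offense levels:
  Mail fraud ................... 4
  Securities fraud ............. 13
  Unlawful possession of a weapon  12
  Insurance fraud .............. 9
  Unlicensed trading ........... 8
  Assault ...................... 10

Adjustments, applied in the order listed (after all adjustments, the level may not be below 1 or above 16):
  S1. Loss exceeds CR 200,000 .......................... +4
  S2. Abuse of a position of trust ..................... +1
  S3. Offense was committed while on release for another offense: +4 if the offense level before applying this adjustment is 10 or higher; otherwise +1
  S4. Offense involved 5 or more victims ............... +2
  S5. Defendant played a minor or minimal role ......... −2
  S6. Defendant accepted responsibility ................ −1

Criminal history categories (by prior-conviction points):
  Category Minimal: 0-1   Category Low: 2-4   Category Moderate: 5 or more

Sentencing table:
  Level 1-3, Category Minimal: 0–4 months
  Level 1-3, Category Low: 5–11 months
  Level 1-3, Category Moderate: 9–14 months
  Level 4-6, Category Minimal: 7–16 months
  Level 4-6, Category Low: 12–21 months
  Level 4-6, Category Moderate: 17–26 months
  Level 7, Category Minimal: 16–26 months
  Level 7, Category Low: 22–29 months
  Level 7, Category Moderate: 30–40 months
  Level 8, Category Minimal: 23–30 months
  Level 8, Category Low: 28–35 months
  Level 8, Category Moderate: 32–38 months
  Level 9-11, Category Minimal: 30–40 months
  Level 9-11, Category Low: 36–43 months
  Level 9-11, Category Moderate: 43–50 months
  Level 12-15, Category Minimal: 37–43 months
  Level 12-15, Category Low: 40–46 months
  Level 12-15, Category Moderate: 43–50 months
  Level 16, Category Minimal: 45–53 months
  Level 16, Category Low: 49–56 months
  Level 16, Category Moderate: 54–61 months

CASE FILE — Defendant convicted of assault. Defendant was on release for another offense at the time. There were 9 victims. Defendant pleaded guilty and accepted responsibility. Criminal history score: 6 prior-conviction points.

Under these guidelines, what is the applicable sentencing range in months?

Base offense level for assault: 10.
S3 applies (level before this adjustment is 10 ≥ 10, so +4): 10 + 4 = 14.
S4 applies: 14 + 2 = 16.
S5 does not apply.
S6 applies: 16 − 1 = 15.
Final offense level: 15.
Criminal history: 6 prior points → Category Moderate (5+).
Level 15 falls in the 12-15 band.
Grid: Level 12-15 × Category Moderate = 43-50 months.

43-50 months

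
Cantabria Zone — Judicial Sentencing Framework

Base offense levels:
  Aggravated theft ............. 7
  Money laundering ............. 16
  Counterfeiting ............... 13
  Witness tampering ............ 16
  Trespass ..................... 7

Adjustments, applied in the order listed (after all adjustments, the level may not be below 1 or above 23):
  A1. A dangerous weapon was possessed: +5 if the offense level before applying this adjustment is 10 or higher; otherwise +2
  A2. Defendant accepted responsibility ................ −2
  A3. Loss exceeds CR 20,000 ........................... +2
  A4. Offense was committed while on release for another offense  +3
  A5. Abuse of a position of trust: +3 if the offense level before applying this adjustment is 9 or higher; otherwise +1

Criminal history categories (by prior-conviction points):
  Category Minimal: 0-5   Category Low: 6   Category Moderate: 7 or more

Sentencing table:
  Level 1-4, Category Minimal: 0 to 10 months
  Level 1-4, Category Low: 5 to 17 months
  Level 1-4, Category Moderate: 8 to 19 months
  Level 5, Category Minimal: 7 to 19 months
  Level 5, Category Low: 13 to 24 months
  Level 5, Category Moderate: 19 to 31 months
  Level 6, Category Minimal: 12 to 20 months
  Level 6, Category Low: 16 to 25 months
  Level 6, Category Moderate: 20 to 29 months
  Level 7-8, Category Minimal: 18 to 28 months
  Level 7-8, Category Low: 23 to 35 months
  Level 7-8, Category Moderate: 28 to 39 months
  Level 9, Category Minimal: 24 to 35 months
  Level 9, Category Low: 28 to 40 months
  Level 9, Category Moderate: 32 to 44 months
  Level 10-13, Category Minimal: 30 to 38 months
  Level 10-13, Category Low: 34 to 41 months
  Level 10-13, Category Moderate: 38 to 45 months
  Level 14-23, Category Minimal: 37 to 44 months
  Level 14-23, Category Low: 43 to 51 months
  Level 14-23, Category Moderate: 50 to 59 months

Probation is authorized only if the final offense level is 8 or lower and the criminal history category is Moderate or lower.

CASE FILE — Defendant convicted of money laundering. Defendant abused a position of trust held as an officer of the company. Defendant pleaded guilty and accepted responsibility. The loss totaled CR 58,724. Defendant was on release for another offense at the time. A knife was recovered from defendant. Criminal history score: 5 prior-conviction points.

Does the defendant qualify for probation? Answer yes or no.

No

Base offense level for money laundering: 16.
A1 applies (level before this adjustment is 16 ≥ 10, so +5): 16 + 5 = 21.
A2 applies: 21 − 2 = 19.
A3 applies: 19 + 2 = 21.
A4 applies: 21 + 3 = 24.
A5 applies (level before this adjustment is 24 ≥ 9, so +3): 24 + 3 = 27.
Level 27 exceeds the maximum of 23; capped at 23.
Final offense level: 23.
Criminal history: 5 prior points → Category Minimal (0-5).
Level 23 falls in the 14-23 band.
Grid: Level 14-23 × Category Minimal = 37-44 months.
Probation check: level 23 > 8 and category Minimal ≤ Moderate → not eligible.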